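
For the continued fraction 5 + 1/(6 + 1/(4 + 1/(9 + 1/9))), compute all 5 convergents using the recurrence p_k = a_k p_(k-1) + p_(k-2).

Using the convergent recurrence p_i = a_i*p_{i-1} + p_{i-2}, q_i = a_i*q_{i-1} + q_{i-2} with p_{-2}=0, p_{-1}=1, q_{-2}=1, q_{-1}=0:
  i=0: a_0=5, p_0 = 5*1 + 0 = 5, q_0 = 5*0 + 1 = 1.
  i=1: a_1=6, p_1 = 6*5 + 1 = 31, q_1 = 6*1 + 0 = 6.
  i=2: a_2=4, p_2 = 4*31 + 5 = 129, q_2 = 4*6 + 1 = 25.
  i=3: a_3=9, p_3 = 9*129 + 31 = 1192, q_3 = 9*25 + 6 = 231.
  i=4: a_4=9, p_4 = 9*1192 + 129 = 10857, q_4 = 9*231 + 25 = 2104.

5/1, 31/6, 129/25, 1192/231, 10857/2104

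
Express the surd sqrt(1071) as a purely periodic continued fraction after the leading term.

[32; (1, 2, 1, 1, 1, 6, 1, 1, 1, 2, 1, 64)]

Write x_i = (sqrt(1071) + m_i)/d_i with (m_0, d_0) = (0, 1). a_0 = floor(sqrt(1071)) = 32, since 32^2 = 1024 <= 1071 < 1089 = 33^2.
Iterate m_{i+1} = d_i*a_i - m_i, d_{i+1} = (1071 - m_{i+1}^2)/d_i, a_{i+1} = floor((a_0 + m_{i+1})/d_{i+1}):
  m_1 = 1*32 - 0 = 32, d_1 = (1071 - 32^2)/1 = 47/1 = 47, a_1 = floor((32 + 32)/47) = 1.
  m_2 = 47*1 - 32 = 15, d_2 = (1071 - 15^2)/47 = 846/47 = 18, a_2 = floor((32 + 15)/18) = 2.
  m_3 = 18*2 - 15 = 21, d_3 = (1071 - 21^2)/18 = 630/18 = 35, a_3 = floor((32 + 21)/35) = 1.
  m_4 = 35*1 - 21 = 14, d_4 = (1071 - 14^2)/35 = 875/35 = 25, a_4 = floor((32 + 14)/25) = 1.
  m_5 = 25*1 - 14 = 11, d_5 = (1071 - 11^2)/25 = 950/25 = 38, a_5 = floor((32 + 11)/38) = 1.
  m_6 = 38*1 - 11 = 27, d_6 = (1071 - 27^2)/38 = 342/38 = 9, a_6 = floor((32 + 27)/9) = 6.
  m_7 = 9*6 - 27 = 27, d_7 = (1071 - 27^2)/9 = 342/9 = 38, a_7 = floor((32 + 27)/38) = 1.
  m_8 = 38*1 - 27 = 11, d_8 = (1071 - 11^2)/38 = 950/38 = 25, a_8 = floor((32 + 11)/25) = 1.
  m_9 = 25*1 - 11 = 14, d_9 = (1071 - 14^2)/25 = 875/25 = 35, a_9 = floor((32 + 14)/35) = 1.
  m_10 = 35*1 - 14 = 21, d_10 = (1071 - 21^2)/35 = 630/35 = 18, a_10 = floor((32 + 21)/18) = 2.
  m_11 = 18*2 - 21 = 15, d_11 = (1071 - 15^2)/18 = 846/18 = 47, a_11 = floor((32 + 15)/47) = 1.
  m_12 = 47*1 - 15 = 32, d_12 = (1071 - 32^2)/47 = 47/47 = 1, a_12 = floor((32 + 32)/1) = 64.
  m_13 = 1*64 - 32 = 32, d_13 = (1071 - 32^2)/1 = 47/1 = 47: (m_13, d_13) = (m_1, d_1) = (32, 47), so from here the quotients repeat a_1, ..., a_12; the period length is 12.
Hence the expansion of sqrt(1071) is a_0 = 32 followed by the repeating block 1, 2, 1, 1, 1, 6, 1, 1, 1, 2, 1, 64 (period 12).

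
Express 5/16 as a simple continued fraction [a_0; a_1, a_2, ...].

[0; 3, 5]

Run the Euclidean algorithm on 5 and 16; the successive quotients are the partial quotients a_0, a_1, ... (each step inverts the fractional part left over by the previous one):
  5 = 0*16 + 5, so a_0 = 0.
  16 = 3*5 + 1, so a_1 = 3.
  5 = 5*1 + 0, so a_2 = 5.
The remainder reaches 0 after 3 divisions, so the expansion has 3 partial quotients, read off in order.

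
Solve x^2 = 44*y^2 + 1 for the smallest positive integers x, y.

(x, y) = (199, 30)

First expand sqrt(44) as a continued fraction. With x_i = (sqrt(44) + m_i)/d_i and (m_0, d_0) = (0, 1): a_0 = floor(sqrt(44)) = 6, since 6^2 = 36 <= 44 < 49 = 7^2.
Iterate m_{i+1} = d_i*a_i - m_i, d_{i+1} = (44 - m_{i+1}^2)/d_i, a_{i+1} = floor((a_0 + m_{i+1})/d_{i+1}):
  m_1 = 1*6 - 0 = 6, d_1 = (44 - 6^2)/1 = 8/1 = 8, a_1 = floor((6 + 6)/8) = 1.
  m_2 = 8*1 - 6 = 2, d_2 = (44 - 2^2)/8 = 40/8 = 5, a_2 = floor((6 + 2)/5) = 1.
  m_3 = 5*1 - 2 = 3, d_3 = (44 - 3^2)/5 = 35/5 = 7, a_3 = floor((6 + 3)/7) = 1.
  m_4 = 7*1 - 3 = 4, d_4 = (44 - 4^2)/7 = 28/7 = 4, a_4 = floor((6 + 4)/4) = 2.
  m_5 = 4*2 - 4 = 4, d_5 = (44 - 4^2)/4 = 28/4 = 7, a_5 = floor((6 + 4)/7) = 1.
  m_6 = 7*1 - 4 = 3, d_6 = (44 - 3^2)/7 = 35/7 = 5, a_6 = floor((6 + 3)/5) = 1.
  m_7 = 5*1 - 3 = 2, d_7 = (44 - 2^2)/5 = 40/5 = 8, a_7 = floor((6 + 2)/8) = 1.
  m_8 = 8*1 - 2 = 6, d_8 = (44 - 6^2)/8 = 8/8 = 1, a_8 = floor((6 + 6)/1) = 12.
  m_9 = 1*12 - 6 = 6, d_9 = (44 - 6^2)/1 = 8/1 = 8: (m_9, d_9) = (m_1, d_1) = (6, 8), so from here the quotients repeat a_1, ..., a_8; the period length is 8.
So sqrt(44) = [6; (1, 1, 1, 2, 1, 1, 1, 12)] with period length k = 8.
k is even, so the fundamental solution of x^2 - 44y^2 = 1 is (p_{k-1}, q_{k-1}) = (p_7, q_7); compute convergents through index 7.
Convergents (p_i = a_i*p_{i-1} + p_{i-2}, q_i = a_i*q_{i-1} + q_{i-2} with p_{-2}=0, p_{-1}=1, q_{-2}=1, q_{-1}=0):
  i=0: a_0=6, p_0 = 6*1 + 0 = 6, q_0 = 6*0 + 1 = 1.
  i=1: a_1=1, p_1 = 1*6 + 1 = 7, q_1 = 1*1 + 0 = 1.
  i=2: a_2=1, p_2 = 1*7 + 6 = 13, q_2 = 1*1 + 1 = 2.
  i=3: a_3=1, p_3 = 1*13 + 7 = 20, q_3 = 1*2 + 1 = 3.
  i=4: a_4=2, p_4 = 2*20 + 13 = 53, q_4 = 2*3 + 2 = 8.
  i=5: a_5=1, p_5 = 1*53 + 20 = 73, q_5 = 1*8 + 3 = 11.
  i=6: a_6=1, p_6 = 1*73 + 53 = 126, q_6 = 1*11 + 8 = 19.
  i=7: a_7=1, p_7 = 1*126 + 73 = 199, q_7 = 1*19 + 11 = 30.
Check: 199^2 - 44*30^2 = 39601 - 39600 = 1, so (x, y) = (199, 30) solves the equation, and by the theorem it is the least positive solution.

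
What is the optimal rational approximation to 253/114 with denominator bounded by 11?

Expand x = 253/114 as a continued fraction with the Euclidean algorithm:
  253 = 2*114 + 25, so a_0 = 2.
  114 = 4*25 + 14, so a_1 = 4.
  25 = 1*14 + 11, so a_2 = 1.
  14 = 1*11 + 3, so a_3 = 1.
  11 = 3*3 + 2, so a_4 = 3.
  3 = 1*2 + 1, so a_5 = 1.
  2 = 2*1 + 0, so a_6 = 2.
so x = [2; 4, 1, 1, 3, 1, 2].
Convergents (p_i = a_i*p_{i-1} + p_{i-2}, q_i = a_i*q_{i-1} + q_{i-2} with p_{-2}=0, p_{-1}=1, q_{-2}=1, q_{-1}=0), until the denominator exceeds 11:
  i=0: a_0=2, p_0 = 2*1 + 0 = 2, q_0 = 2*0 + 1 = 1.
  i=1: a_1=4, p_1 = 4*2 + 1 = 9, q_1 = 4*1 + 0 = 4.
  i=2: a_2=1, p_2 = 1*9 + 2 = 11, q_2 = 1*4 + 1 = 5.
  i=3: a_3=1, p_3 = 1*11 + 9 = 20, q_3 = 1*5 + 4 = 9.
  i=4: a_4=3, p_4 = 3*20 + 11 = 71, q_4 = 3*9 + 5 = 32.
q_4 = 32 > 11, so the last convergent with denominator <= 11 is p_3/q_3 = 20/9.
The closest fraction with denominator <= 11 is either p_3/q_3 or the intermediate fraction (k*p_3 + p_2)/(k*q_3 + q_2) with the largest k >= 1 whose denominator stays <= 11; these approach x as k grows, and every other convergent or intermediate fraction in range is farther away.
Largest k: floor((11 - q_2)/q_3) = floor((11 - 5)/9) = 0.
Since k = 0, no intermediate fraction beyond p_3/q_3 has denominator <= 11, so the convergent 20/9 is the closest (its error is |253*9 - 20*114|/(114*9) = 3/1026).

20/9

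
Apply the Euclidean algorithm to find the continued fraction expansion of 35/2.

Run the Euclidean algorithm on 35 and 2; the successive quotients are the partial quotients a_0, a_1, ... (each step inverts the fractional part left over by the previous one):
  35 = 17*2 + 1, so a_0 = 17.
  2 = 2*1 + 0, so a_1 = 2.
The remainder reaches 0 after 2 divisions, so the expansion has 2 partial quotients, read off in order.

[17; 2]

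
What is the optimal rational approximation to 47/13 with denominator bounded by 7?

18/5

Expand x = 47/13 as a continued fraction with the Euclidean algorithm:
  47 = 3*13 + 8, so a_0 = 3.
  13 = 1*8 + 5, so a_1 = 1.
  8 = 1*5 + 3, so a_2 = 1.
  5 = 1*3 + 2, so a_3 = 1.
  3 = 1*2 + 1, so a_4 = 1.
  2 = 2*1 + 0, so a_5 = 2.
so x = [3; 1, 1, 1, 1, 2].
Convergents (p_i = a_i*p_{i-1} + p_{i-2}, q_i = a_i*q_{i-1} + q_{i-2} with p_{-2}=0, p_{-1}=1, q_{-2}=1, q_{-1}=0), until the denominator exceeds 7:
  i=0: a_0=3, p_0 = 3*1 + 0 = 3, q_0 = 3*0 + 1 = 1.
  i=1: a_1=1, p_1 = 1*3 + 1 = 4, q_1 = 1*1 + 0 = 1.
  i=2: a_2=1, p_2 = 1*4 + 3 = 7, q_2 = 1*1 + 1 = 2.
  i=3: a_3=1, p_3 = 1*7 + 4 = 11, q_3 = 1*2 + 1 = 3.
  i=4: a_4=1, p_4 = 1*11 + 7 = 18, q_4 = 1*3 + 2 = 5.
  i=5: a_5=2, p_5 = 2*18 + 11 = 47, q_5 = 2*5 + 3 = 13.
q_5 = 13 > 7, so the last convergent with denominator <= 7 is p_4/q_4 = 18/5.
The closest fraction with denominator <= 7 is either p_4/q_4 or the intermediate fraction (k*p_4 + p_3)/(k*q_4 + q_3) with the largest k >= 1 whose denominator stays <= 7; these approach x as k grows, and every other convergent or intermediate fraction in range is farther away.
Largest k: floor((7 - q_3)/q_4) = floor((7 - 3)/5) = 0.
Since k = 0, no intermediate fraction beyond p_4/q_4 has denominator <= 7, so the convergent 18/5 is the closest (its error is |47*5 - 18*13|/(13*5) = 1/65).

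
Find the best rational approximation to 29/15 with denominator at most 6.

2/1

Expand x = 29/15 as a continued fraction with the Euclidean algorithm:
  29 = 1*15 + 14, so a_0 = 1.
  15 = 1*14 + 1, so a_1 = 1.
  14 = 14*1 + 0, so a_2 = 14.
so x = [1; 1, 14].
Convergents (p_i = a_i*p_{i-1} + p_{i-2}, q_i = a_i*q_{i-1} + q_{i-2} with p_{-2}=0, p_{-1}=1, q_{-2}=1, q_{-1}=0), until the denominator exceeds 6:
  i=0: a_0=1, p_0 = 1*1 + 0 = 1, q_0 = 1*0 + 1 = 1.
  i=1: a_1=1, p_1 = 1*1 + 1 = 2, q_1 = 1*1 + 0 = 1.
  i=2: a_2=14, p_2 = 14*2 + 1 = 29, q_2 = 14*1 + 1 = 15.
q_2 = 15 > 6, so the last convergent with denominator <= 6 is p_1/q_1 = 2/1.
The closest fraction with denominator <= 6 is either p_1/q_1 or the intermediate fraction (k*p_1 + p_0)/(k*q_1 + q_0) with the largest k >= 1 whose denominator stays <= 6; these approach x as k grows, and every other convergent or intermediate fraction in range is farther away.
Largest k: floor((6 - q_0)/q_1) = floor((6 - 1)/1) = 5.
That gives (5*2 + 1)/(5*1 + 1) = 11/6.
Compare the errors: |x - 2/1| = |29*1 - 2*15|/(15*1) = 1/15, and |x - 11/6| = |29*6 - 11*15|/(15*6) = 9/90.
Cross-multiplying, 1*90 = 90 < 135 = 9*15, so 1/15 is smaller: the convergent 2/1 is closer to x than 11/6.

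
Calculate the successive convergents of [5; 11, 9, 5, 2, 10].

Using the convergent recurrence p_i = a_i*p_{i-1} + p_{i-2}, q_i = a_i*q_{i-1} + q_{i-2} with p_{-2}=0, p_{-1}=1, q_{-2}=1, q_{-1}=0:
  i=0: a_0=5, p_0 = 5*1 + 0 = 5, q_0 = 5*0 + 1 = 1.
  i=1: a_1=11, p_1 = 11*5 + 1 = 56, q_1 = 11*1 + 0 = 11.
  i=2: a_2=9, p_2 = 9*56 + 5 = 509, q_2 = 9*11 + 1 = 100.
  i=3: a_3=5, p_3 = 5*509 + 56 = 2601, q_3 = 5*100 + 11 = 511.
  i=4: a_4=2, p_4 = 2*2601 + 509 = 5711, q_4 = 2*511 + 100 = 1122.
  i=5: a_5=10, p_5 = 10*5711 + 2601 = 59711, q_5 = 10*1122 + 511 = 11731.

5/1, 56/11, 509/100, 2601/511, 5711/1122, 59711/11731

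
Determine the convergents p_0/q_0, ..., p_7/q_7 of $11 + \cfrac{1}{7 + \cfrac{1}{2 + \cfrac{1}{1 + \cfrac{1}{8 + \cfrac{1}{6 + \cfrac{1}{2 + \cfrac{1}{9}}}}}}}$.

Using the convergent recurrence p_i = a_i*p_{i-1} + p_{i-2}, q_i = a_i*q_{i-1} + q_{i-2} with p_{-2}=0, p_{-1}=1, q_{-2}=1, q_{-1}=0:
  i=0: a_0=11, p_0 = 11*1 + 0 = 11, q_0 = 11*0 + 1 = 1.
  i=1: a_1=7, p_1 = 7*11 + 1 = 78, q_1 = 7*1 + 0 = 7.
  i=2: a_2=2, p_2 = 2*78 + 11 = 167, q_2 = 2*7 + 1 = 15.
  i=3: a_3=1, p_3 = 1*167 + 78 = 245, q_3 = 1*15 + 7 = 22.
  i=4: a_4=8, p_4 = 8*245 + 167 = 2127, q_4 = 8*22 + 15 = 191.
  i=5: a_5=6, p_5 = 6*2127 + 245 = 13007, q_5 = 6*191 + 22 = 1168.
  i=6: a_6=2, p_6 = 2*13007 + 2127 = 28141, q_6 = 2*1168 + 191 = 2527.
  i=7: a_7=9, p_7 = 9*28141 + 13007 = 266276, q_7 = 9*2527 + 1168 = 23911.

11/1, 78/7, 167/15, 245/22, 2127/191, 13007/1168, 28141/2527, 266276/23911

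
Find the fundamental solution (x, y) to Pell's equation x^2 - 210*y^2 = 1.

(x, y) = (29, 2)

First expand sqrt(210) as a continued fraction. With x_i = (sqrt(210) + m_i)/d_i and (m_0, d_0) = (0, 1): a_0 = floor(sqrt(210)) = 14, since 14^2 = 196 <= 210 < 225 = 15^2.
Iterate m_{i+1} = d_i*a_i - m_i, d_{i+1} = (210 - m_{i+1}^2)/d_i, a_{i+1} = floor((a_0 + m_{i+1})/d_{i+1}):
  m_1 = 1*14 - 0 = 14, d_1 = (210 - 14^2)/1 = 14/1 = 14, a_1 = floor((14 + 14)/14) = 2.
  m_2 = 14*2 - 14 = 14, d_2 = (210 - 14^2)/14 = 14/14 = 1, a_2 = floor((14 + 14)/1) = 28.
  m_3 = 1*28 - 14 = 14, d_3 = (210 - 14^2)/1 = 14/1 = 14: (m_3, d_3) = (m_1, d_1) = (14, 14), so from here the quotients repeat a_1, a_2; the period length is 2.
So sqrt(210) = [14; (2, 28)] with period length k = 2.
k is even, so the fundamental solution of x^2 - 210y^2 = 1 is (p_{k-1}, q_{k-1}) = (p_1, q_1); compute convergents through index 1.
Convergents (p_i = a_i*p_{i-1} + p_{i-2}, q_i = a_i*q_{i-1} + q_{i-2} with p_{-2}=0, p_{-1}=1, q_{-2}=1, q_{-1}=0):
  i=0: a_0=14, p_0 = 14*1 + 0 = 14, q_0 = 14*0 + 1 = 1.
  i=1: a_1=2, p_1 = 2*14 + 1 = 29, q_1 = 2*1 + 0 = 2.
Check: 29^2 - 210*2^2 = 841 - 840 = 1, so (x, y) = (29, 2) solves the equation, and by the theorem it is the least positive solution.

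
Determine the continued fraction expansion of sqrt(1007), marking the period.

[31; (1, 2, 1, 2, 1, 62)]

Write x_i = (sqrt(1007) + m_i)/d_i with (m_0, d_0) = (0, 1). a_0 = floor(sqrt(1007)) = 31, since 31^2 = 961 <= 1007 < 1024 = 32^2.
Iterate m_{i+1} = d_i*a_i - m_i, d_{i+1} = (1007 - m_{i+1}^2)/d_i, a_{i+1} = floor((a_0 + m_{i+1})/d_{i+1}):
  m_1 = 1*31 - 0 = 31, d_1 = (1007 - 31^2)/1 = 46/1 = 46, a_1 = floor((31 + 31)/46) = 1.
  m_2 = 46*1 - 31 = 15, d_2 = (1007 - 15^2)/46 = 782/46 = 17, a_2 = floor((31 + 15)/17) = 2.
  m_3 = 17*2 - 15 = 19, d_3 = (1007 - 19^2)/17 = 646/17 = 38, a_3 = floor((31 + 19)/38) = 1.
  m_4 = 38*1 - 19 = 19, d_4 = (1007 - 19^2)/38 = 646/38 = 17, a_4 = floor((31 + 19)/17) = 2.
  m_5 = 17*2 - 19 = 15, d_5 = (1007 - 15^2)/17 = 782/17 = 46, a_5 = floor((31 + 15)/46) = 1.
  m_6 = 46*1 - 15 = 31, d_6 = (1007 - 31^2)/46 = 46/46 = 1, a_6 = floor((31 + 31)/1) = 62.
  m_7 = 1*62 - 31 = 31, d_7 = (1007 - 31^2)/1 = 46/1 = 46: (m_7, d_7) = (m_1, d_1) = (31, 46), so from here the quotients repeat a_1, ..., a_6; the period length is 6.
Hence the expansion of sqrt(1007) is a_0 = 31 followed by the repeating block 1, 2, 1, 2, 1, 62 (period 6).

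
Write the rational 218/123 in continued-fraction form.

Run the Euclidean algorithm on 218 and 123; the successive quotients are the partial quotients a_0, a_1, ... (each step inverts the fractional part left over by the previous one):
  218 = 1*123 + 95, so a_0 = 1.
  123 = 1*95 + 28, so a_1 = 1.
  95 = 3*28 + 11, so a_2 = 3.
  28 = 2*11 + 6, so a_3 = 2.
  11 = 1*6 + 5, so a_4 = 1.
  6 = 1*5 + 1, so a_5 = 1.
  5 = 5*1 + 0, so a_6 = 5.
The remainder reaches 0 after 7 divisions, so the expansion has 7 partial quotients, read off in order.

[1; 1, 3, 2, 1, 1, 5]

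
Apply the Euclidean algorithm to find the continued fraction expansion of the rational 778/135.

Run the Euclidean algorithm on 778 and 135; the successive quotients are the partial quotients a_0, a_1, ... (each step inverts the fractional part left over by the previous one):
  778 = 5*135 + 103, so a_0 = 5.
  135 = 1*103 + 32, so a_1 = 1.
  103 = 3*32 + 7, so a_2 = 3.
  32 = 4*7 + 4, so a_3 = 4.
  7 = 1*4 + 3, so a_4 = 1.
  4 = 1*3 + 1, so a_5 = 1.
  3 = 3*1 + 0, so a_6 = 3.
The remainder reaches 0 after 7 divisions, so the expansion has 7 partial quotients, read off in order.

[5; 1, 3, 4, 1, 1, 3]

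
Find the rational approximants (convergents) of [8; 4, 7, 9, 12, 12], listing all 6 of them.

8/1, 33/4, 239/29, 2184/265, 26447/3209, 319548/38773

Using the convergent recurrence p_i = a_i*p_{i-1} + p_{i-2}, q_i = a_i*q_{i-1} + q_{i-2} with p_{-2}=0, p_{-1}=1, q_{-2}=1, q_{-1}=0:
  i=0: a_0=8, p_0 = 8*1 + 0 = 8, q_0 = 8*0 + 1 = 1.
  i=1: a_1=4, p_1 = 4*8 + 1 = 33, q_1 = 4*1 + 0 = 4.
  i=2: a_2=7, p_2 = 7*33 + 8 = 239, q_2 = 7*4 + 1 = 29.
  i=3: a_3=9, p_3 = 9*239 + 33 = 2184, q_3 = 9*29 + 4 = 265.
  i=4: a_4=12, p_4 = 12*2184 + 239 = 26447, q_4 = 12*265 + 29 = 3209.
  i=5: a_5=12, p_5 = 12*26447 + 2184 = 319548, q_5 = 12*3209 + 265 = 38773.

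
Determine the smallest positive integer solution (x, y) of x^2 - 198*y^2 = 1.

(x, y) = (197, 14)

First expand sqrt(198) as a continued fraction. With x_i = (sqrt(198) + m_i)/d_i and (m_0, d_0) = (0, 1): a_0 = floor(sqrt(198)) = 14, since 14^2 = 196 <= 198 < 225 = 15^2.
Iterate m_{i+1} = d_i*a_i - m_i, d_{i+1} = (198 - m_{i+1}^2)/d_i, a_{i+1} = floor((a_0 + m_{i+1})/d_{i+1}):
  m_1 = 1*14 - 0 = 14, d_1 = (198 - 14^2)/1 = 2/1 = 2, a_1 = floor((14 + 14)/2) = 14.
  m_2 = 2*14 - 14 = 14, d_2 = (198 - 14^2)/2 = 2/2 = 1, a_2 = floor((14 + 14)/1) = 28.
  m_3 = 1*28 - 14 = 14, d_3 = (198 - 14^2)/1 = 2/1 = 2: (m_3, d_3) = (m_1, d_1) = (14, 2), so from here the quotients repeat a_1, a_2; the period length is 2.
So sqrt(198) = [14; (14, 28)] with period length k = 2.
k is even, so the fundamental solution of x^2 - 198y^2 = 1 is (p_{k-1}, q_{k-1}) = (p_1, q_1); compute convergents through index 1.
Convergents (p_i = a_i*p_{i-1} + p_{i-2}, q_i = a_i*q_{i-1} + q_{i-2} with p_{-2}=0, p_{-1}=1, q_{-2}=1, q_{-1}=0):
  i=0: a_0=14, p_0 = 14*1 + 0 = 14, q_0 = 14*0 + 1 = 1.
  i=1: a_1=14, p_1 = 14*14 + 1 = 197, q_1 = 14*1 + 0 = 14.
Check: 197^2 - 198*14^2 = 38809 - 38808 = 1, so (x, y) = (197, 14) solves the equation, and by the theorem it is the least positive solution.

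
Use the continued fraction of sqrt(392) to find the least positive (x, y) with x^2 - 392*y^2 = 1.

First expand sqrt(392) as a continued fraction. With x_i = (sqrt(392) + m_i)/d_i and (m_0, d_0) = (0, 1): a_0 = floor(sqrt(392)) = 19, since 19^2 = 361 <= 392 < 400 = 20^2.
Iterate m_{i+1} = d_i*a_i - m_i, d_{i+1} = (392 - m_{i+1}^2)/d_i, a_{i+1} = floor((a_0 + m_{i+1})/d_{i+1}):
  m_1 = 1*19 - 0 = 19, d_1 = (392 - 19^2)/1 = 31/1 = 31, a_1 = floor((19 + 19)/31) = 1.
  m_2 = 31*1 - 19 = 12, d_2 = (392 - 12^2)/31 = 248/31 = 8, a_2 = floor((19 + 12)/8) = 3.
  m_3 = 8*3 - 12 = 12, d_3 = (392 - 12^2)/8 = 248/8 = 31, a_3 = floor((19 + 12)/31) = 1.
  m_4 = 31*1 - 12 = 19, d_4 = (392 - 19^2)/31 = 31/31 = 1, a_4 = floor((19 + 19)/1) = 38.
  m_5 = 1*38 - 19 = 19, d_5 = (392 - 19^2)/1 = 31/1 = 31: (m_5, d_5) = (m_1, d_1) = (19, 31), so from here the quotients repeat a_1, ..., a_4; the period length is 4.
So sqrt(392) = [19; (1, 3, 1, 38)] with period length k = 4.
k is even, so the fundamental solution of x^2 - 392y^2 = 1 is (p_{k-1}, q_{k-1}) = (p_3, q_3); compute convergents through index 3.
Convergents (p_i = a_i*p_{i-1} + p_{i-2}, q_i = a_i*q_{i-1} + q_{i-2} with p_{-2}=0, p_{-1}=1, q_{-2}=1, q_{-1}=0):
  i=0: a_0=19, p_0 = 19*1 + 0 = 19, q_0 = 19*0 + 1 = 1.
  i=1: a_1=1, p_1 = 1*19 + 1 = 20, q_1 = 1*1 + 0 = 1.
  i=2: a_2=3, p_2 = 3*20 + 19 = 79, q_2 = 3*1 + 1 = 4.
  i=3: a_3=1, p_3 = 1*79 + 20 = 99, q_3 = 1*4 + 1 = 5.
Check: 99^2 - 392*5^2 = 9801 - 9800 = 1, so (x, y) = (99, 5) solves the equation, and by the theorem it is the least positive solution.

(x, y) = (99, 5)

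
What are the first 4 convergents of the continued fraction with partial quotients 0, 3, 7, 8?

Using the convergent recurrence p_i = a_i*p_{i-1} + p_{i-2}, q_i = a_i*q_{i-1} + q_{i-2} with p_{-2}=0, p_{-1}=1, q_{-2}=1, q_{-1}=0:
  i=0: a_0=0, p_0 = 0*1 + 0 = 0, q_0 = 0*0 + 1 = 1.
  i=1: a_1=3, p_1 = 3*0 + 1 = 1, q_1 = 3*1 + 0 = 3.
  i=2: a_2=7, p_2 = 7*1 + 0 = 7, q_2 = 7*3 + 1 = 22.
  i=3: a_3=8, p_3 = 8*7 + 1 = 57, q_3 = 8*22 + 3 = 179.

0/1, 1/3, 7/22, 57/179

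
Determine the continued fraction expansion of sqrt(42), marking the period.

[6; (2, 12)]

Write x_i = (sqrt(42) + m_i)/d_i with (m_0, d_0) = (0, 1). a_0 = floor(sqrt(42)) = 6, since 6^2 = 36 <= 42 < 49 = 7^2.
Iterate m_{i+1} = d_i*a_i - m_i, d_{i+1} = (42 - m_{i+1}^2)/d_i, a_{i+1} = floor((a_0 + m_{i+1})/d_{i+1}):
  m_1 = 1*6 - 0 = 6, d_1 = (42 - 6^2)/1 = 6/1 = 6, a_1 = floor((6 + 6)/6) = 2.
  m_2 = 6*2 - 6 = 6, d_2 = (42 - 6^2)/6 = 6/6 = 1, a_2 = floor((6 + 6)/1) = 12.
  m_3 = 1*12 - 6 = 6, d_3 = (42 - 6^2)/1 = 6/1 = 6: (m_3, d_3) = (m_1, d_1) = (6, 6), so from here the quotients repeat a_1, a_2; the period length is 2.
Hence the expansion of sqrt(42) is a_0 = 6 followed by the repeating block 2, 12 (period 2).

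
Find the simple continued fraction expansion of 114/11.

Run the Euclidean algorithm on 114 and 11; the successive quotients are the partial quotients a_0, a_1, ... (each step inverts the fractional part left over by the previous one):
  114 = 10*11 + 4, so a_0 = 10.
  11 = 2*4 + 3, so a_1 = 2.
  4 = 1*3 + 1, so a_2 = 1.
  3 = 3*1 + 0, so a_3 = 3.
The remainder reaches 0 after 4 divisions, so the expansion has 4 partial quotients, read off in order.

[10; 2, 1, 3]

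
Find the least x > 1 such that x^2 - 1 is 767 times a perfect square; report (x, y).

(x, y) = (31212, 1127)

First expand sqrt(767) as a continued fraction. With x_i = (sqrt(767) + m_i)/d_i and (m_0, d_0) = (0, 1): a_0 = floor(sqrt(767)) = 27, since 27^2 = 729 <= 767 < 784 = 28^2.
Iterate m_{i+1} = d_i*a_i - m_i, d_{i+1} = (767 - m_{i+1}^2)/d_i, a_{i+1} = floor((a_0 + m_{i+1})/d_{i+1}):
  m_1 = 1*27 - 0 = 27, d_1 = (767 - 27^2)/1 = 38/1 = 38, a_1 = floor((27 + 27)/38) = 1.
  m_2 = 38*1 - 27 = 11, d_2 = (767 - 11^2)/38 = 646/38 = 17, a_2 = floor((27 + 11)/17) = 2.
  m_3 = 17*2 - 11 = 23, d_3 = (767 - 23^2)/17 = 238/17 = 14, a_3 = floor((27 + 23)/14) = 3.
  m_4 = 14*3 - 23 = 19, d_4 = (767 - 19^2)/14 = 406/14 = 29, a_4 = floor((27 + 19)/29) = 1.
  m_5 = 29*1 - 19 = 10, d_5 = (767 - 10^2)/29 = 667/29 = 23, a_5 = floor((27 + 10)/23) = 1.
  m_6 = 23*1 - 10 = 13, d_6 = (767 - 13^2)/23 = 598/23 = 26, a_6 = floor((27 + 13)/26) = 1.
  m_7 = 26*1 - 13 = 13, d_7 = (767 - 13^2)/26 = 598/26 = 23, a_7 = floor((27 + 13)/23) = 1.
  m_8 = 23*1 - 13 = 10, d_8 = (767 - 10^2)/23 = 667/23 = 29, a_8 = floor((27 + 10)/29) = 1.
  m_9 = 29*1 - 10 = 19, d_9 = (767 - 19^2)/29 = 406/29 = 14, a_9 = floor((27 + 19)/14) = 3.
  m_10 = 14*3 - 19 = 23, d_10 = (767 - 23^2)/14 = 238/14 = 17, a_10 = floor((27 + 23)/17) = 2.
  m_11 = 17*2 - 23 = 11, d_11 = (767 - 11^2)/17 = 646/17 = 38, a_11 = floor((27 + 11)/38) = 1.
  m_12 = 38*1 - 11 = 27, d_12 = (767 - 27^2)/38 = 38/38 = 1, a_12 = floor((27 + 27)/1) = 54.
  m_13 = 1*54 - 27 = 27, d_13 = (767 - 27^2)/1 = 38/1 = 38: (m_13, d_13) = (m_1, d_1) = (27, 38), so from here the quotients repeat a_1, ..., a_12; the period length is 12.
So sqrt(767) = [27; (1, 2, 3, 1, 1, 1, 1, 1, 3, 2, 1, 54)] with period length k = 12.
k is even, so the fundamental solution of x^2 - 767y^2 = 1 is (p_{k-1}, q_{k-1}) = (p_11, q_11); compute convergents through index 11.
Convergents (p_i = a_i*p_{i-1} + p_{i-2}, q_i = a_i*q_{i-1} + q_{i-2} with p_{-2}=0, p_{-1}=1, q_{-2}=1, q_{-1}=0):
  i=0: a_0=27, p_0 = 27*1 + 0 = 27, q_0 = 27*0 + 1 = 1.
  i=1: a_1=1, p_1 = 1*27 + 1 = 28, q_1 = 1*1 + 0 = 1.
  i=2: a_2=2, p_2 = 2*28 + 27 = 83, q_2 = 2*1 + 1 = 3.
  i=3: a_3=3, p_3 = 3*83 + 28 = 277, q_3 = 3*3 + 1 = 10.
  i=4: a_4=1, p_4 = 1*277 + 83 = 360, q_4 = 1*10 + 3 = 13.
  i=5: a_5=1, p_5 = 1*360 + 277 = 637, q_5 = 1*13 + 10 = 23.
  i=6: a_6=1, p_6 = 1*637 + 360 = 997, q_6 = 1*23 + 13 = 36.
  i=7: a_7=1, p_7 = 1*997 + 637 = 1634, q_7 = 1*36 + 23 = 59.
  i=8: a_8=1, p_8 = 1*1634 + 997 = 2631, q_8 = 1*59 + 36 = 95.
  i=9: a_9=3, p_9 = 3*2631 + 1634 = 9527, q_9 = 3*95 + 59 = 344.
  i=10: a_10=2, p_10 = 2*9527 + 2631 = 21685, q_10 = 2*344 + 95 = 783.
  i=11: a_11=1, p_11 = 1*21685 + 9527 = 31212, q_11 = 1*783 + 344 = 1127.
Check: 31212^2 - 767*1127^2 = 974188944 - 974188943 = 1, so (x, y) = (31212, 1127) solves the equation, and by the theorem it is the least positive solution.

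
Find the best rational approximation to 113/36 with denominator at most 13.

22/7

Expand x = 113/36 as a continued fraction with the Euclidean algorithm:
  113 = 3*36 + 5, so a_0 = 3.
  36 = 7*5 + 1, so a_1 = 7.
  5 = 5*1 + 0, so a_2 = 5.
so x = [3; 7, 5].
Convergents (p_i = a_i*p_{i-1} + p_{i-2}, q_i = a_i*q_{i-1} + q_{i-2} with p_{-2}=0, p_{-1}=1, q_{-2}=1, q_{-1}=0), until the denominator exceeds 13:
  i=0: a_0=3, p_0 = 3*1 + 0 = 3, q_0 = 3*0 + 1 = 1.
  i=1: a_1=7, p_1 = 7*3 + 1 = 22, q_1 = 7*1 + 0 = 7.
  i=2: a_2=5, p_2 = 5*22 + 3 = 113, q_2 = 5*7 + 1 = 36.
q_2 = 36 > 13, so the last convergent with denominator <= 13 is p_1/q_1 = 22/7.
The closest fraction with denominator <= 13 is either p_1/q_1 or the intermediate fraction (k*p_1 + p_0)/(k*q_1 + q_0) with the largest k >= 1 whose denominator stays <= 13; these approach x as k grows, and every other convergent or intermediate fraction in range is farther away.
Largest k: floor((13 - q_0)/q_1) = floor((13 - 1)/7) = 1.
That gives (1*22 + 3)/(1*7 + 1) = 25/8.
Compare the errors: |x - 22/7| = |113*7 - 22*36|/(36*7) = 1/252, and |x - 25/8| = |113*8 - 25*36|/(36*8) = 4/288.
Cross-multiplying, 1*288 = 288 < 1008 = 4*252, so 1/252 is smaller: the convergent 22/7 is closer to x than 25/8.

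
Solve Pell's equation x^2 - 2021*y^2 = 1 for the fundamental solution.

(x, y) = (45495, 1012)

First expand sqrt(2021) as a continued fraction. With x_i = (sqrt(2021) + m_i)/d_i and (m_0, d_0) = (0, 1): a_0 = floor(sqrt(2021)) = 44, since 44^2 = 1936 <= 2021 < 2025 = 45^2.
Iterate m_{i+1} = d_i*a_i - m_i, d_{i+1} = (2021 - m_{i+1}^2)/d_i, a_{i+1} = floor((a_0 + m_{i+1})/d_{i+1}):
  m_1 = 1*44 - 0 = 44, d_1 = (2021 - 44^2)/1 = 85/1 = 85, a_1 = floor((44 + 44)/85) = 1.
  m_2 = 85*1 - 44 = 41, d_2 = (2021 - 41^2)/85 = 340/85 = 4, a_2 = floor((44 + 41)/4) = 21.
  m_3 = 4*21 - 41 = 43, d_3 = (2021 - 43^2)/4 = 172/4 = 43, a_3 = floor((44 + 43)/43) = 2.
  m_4 = 43*2 - 43 = 43, d_4 = (2021 - 43^2)/43 = 172/43 = 4, a_4 = floor((44 + 43)/4) = 21.
  m_5 = 4*21 - 43 = 41, d_5 = (2021 - 41^2)/4 = 340/4 = 85, a_5 = floor((44 + 41)/85) = 1.
  m_6 = 85*1 - 41 = 44, d_6 = (2021 - 44^2)/85 = 85/85 = 1, a_6 = floor((44 + 44)/1) = 88.
  m_7 = 1*88 - 44 = 44, d_7 = (2021 - 44^2)/1 = 85/1 = 85: (m_7, d_7) = (m_1, d_1) = (44, 85), so from here the quotients repeat a_1, ..., a_6; the period length is 6.
So sqrt(2021) = [44; (1, 21, 2, 21, 1, 88)] with period length k = 6.
k is even, so the fundamental solution of x^2 - 2021y^2 = 1 is (p_{k-1}, q_{k-1}) = (p_5, q_5); compute convergents through index 5.
Convergents (p_i = a_i*p_{i-1} + p_{i-2}, q_i = a_i*q_{i-1} + q_{i-2} with p_{-2}=0, p_{-1}=1, q_{-2}=1, q_{-1}=0):
  i=0: a_0=44, p_0 = 44*1 + 0 = 44, q_0 = 44*0 + 1 = 1.
  i=1: a_1=1, p_1 = 1*44 + 1 = 45, q_1 = 1*1 + 0 = 1.
  i=2: a_2=21, p_2 = 21*45 + 44 = 989, q_2 = 21*1 + 1 = 22.
  i=3: a_3=2, p_3 = 2*989 + 45 = 2023, q_3 = 2*22 + 1 = 45.
  i=4: a_4=21, p_4 = 21*2023 + 989 = 43472, q_4 = 21*45 + 22 = 967.
  i=5: a_5=1, p_5 = 1*43472 + 2023 = 45495, q_5 = 1*967 + 45 = 1012.
Check: 45495^2 - 2021*1012^2 = 2069795025 - 2069795024 = 1, so (x, y) = (45495, 1012) solves the equation, and by the theorem it is the least positive solution.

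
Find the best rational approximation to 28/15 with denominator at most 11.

Expand x = 28/15 as a continued fraction with the Euclidean algorithm:
  28 = 1*15 + 13, so a_0 = 1.
  15 = 1*13 + 2, so a_1 = 1.
  13 = 6*2 + 1, so a_2 = 6.
  2 = 2*1 + 0, so a_3 = 2.
so x = [1; 1, 6, 2].
Convergents (p_i = a_i*p_{i-1} + p_{i-2}, q_i = a_i*q_{i-1} + q_{i-2} with p_{-2}=0, p_{-1}=1, q_{-2}=1, q_{-1}=0), until the denominator exceeds 11:
  i=0: a_0=1, p_0 = 1*1 + 0 = 1, q_0 = 1*0 + 1 = 1.
  i=1: a_1=1, p_1 = 1*1 + 1 = 2, q_1 = 1*1 + 0 = 1.
  i=2: a_2=6, p_2 = 6*2 + 1 = 13, q_2 = 6*1 + 1 = 7.
  i=3: a_3=2, p_3 = 2*13 + 2 = 28, q_3 = 2*7 + 1 = 15.
q_3 = 15 > 11, so the last convergent with denominator <= 11 is p_2/q_2 = 13/7.
The closest fraction with denominator <= 11 is either p_2/q_2 or the intermediate fraction (k*p_2 + p_1)/(k*q_2 + q_1) with the largest k >= 1 whose denominator stays <= 11; these approach x as k grows, and every other convergent or intermediate fraction in range is farther away.
Largest k: floor((11 - q_1)/q_2) = floor((11 - 1)/7) = 1.
That gives (1*13 + 2)/(1*7 + 1) = 15/8.
Compare the errors: |x - 13/7| = |28*7 - 13*15|/(15*7) = 1/105, and |x - 15/8| = |28*8 - 15*15|/(15*8) = 1/120.
Cross-multiplying, 1*105 = 105 < 120 = 1*120, so 1/120 is smaller: the intermediate fraction 15/8 is closer to x than 13/7.

15/8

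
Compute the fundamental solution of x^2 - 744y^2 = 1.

(x, y) = (7501, 275)

First expand sqrt(744) as a continued fraction. With x_i = (sqrt(744) + m_i)/d_i and (m_0, d_0) = (0, 1): a_0 = floor(sqrt(744)) = 27, since 27^2 = 729 <= 744 < 784 = 28^2.
Iterate m_{i+1} = d_i*a_i - m_i, d_{i+1} = (744 - m_{i+1}^2)/d_i, a_{i+1} = floor((a_0 + m_{i+1})/d_{i+1}):
  m_1 = 1*27 - 0 = 27, d_1 = (744 - 27^2)/1 = 15/1 = 15, a_1 = floor((27 + 27)/15) = 3.
  m_2 = 15*3 - 27 = 18, d_2 = (744 - 18^2)/15 = 420/15 = 28, a_2 = floor((27 + 18)/28) = 1.
  m_3 = 28*1 - 18 = 10, d_3 = (744 - 10^2)/28 = 644/28 = 23, a_3 = floor((27 + 10)/23) = 1.
  m_4 = 23*1 - 10 = 13, d_4 = (744 - 13^2)/23 = 575/23 = 25, a_4 = floor((27 + 13)/25) = 1.
  m_5 = 25*1 - 13 = 12, d_5 = (744 - 12^2)/25 = 600/25 = 24, a_5 = floor((27 + 12)/24) = 1.
  m_6 = 24*1 - 12 = 12, d_6 = (744 - 12^2)/24 = 600/24 = 25, a_6 = floor((27 + 12)/25) = 1.
  m_7 = 25*1 - 12 = 13, d_7 = (744 - 13^2)/25 = 575/25 = 23, a_7 = floor((27 + 13)/23) = 1.
  m_8 = 23*1 - 13 = 10, d_8 = (744 - 10^2)/23 = 644/23 = 28, a_8 = floor((27 + 10)/28) = 1.
  m_9 = 28*1 - 10 = 18, d_9 = (744 - 18^2)/28 = 420/28 = 15, a_9 = floor((27 + 18)/15) = 3.
  m_10 = 15*3 - 18 = 27, d_10 = (744 - 27^2)/15 = 15/15 = 1, a_10 = floor((27 + 27)/1) = 54.
  m_11 = 1*54 - 27 = 27, d_11 = (744 - 27^2)/1 = 15/1 = 15: (m_11, d_11) = (m_1, d_1) = (27, 15), so from here the quotients repeat a_1, ..., a_10; the period length is 10.
So sqrt(744) = [27; (3, 1, 1, 1, 1, 1, 1, 1, 3, 54)] with period length k = 10.
k is even, so the fundamental solution of x^2 - 744y^2 = 1 is (p_{k-1}, q_{k-1}) = (p_9, q_9); compute convergents through index 9.
Convergents (p_i = a_i*p_{i-1} + p_{i-2}, q_i = a_i*q_{i-1} + q_{i-2} with p_{-2}=0, p_{-1}=1, q_{-2}=1, q_{-1}=0):
  i=0: a_0=27, p_0 = 27*1 + 0 = 27, q_0 = 27*0 + 1 = 1.
  i=1: a_1=3, p_1 = 3*27 + 1 = 82, q_1 = 3*1 + 0 = 3.
  i=2: a_2=1, p_2 = 1*82 + 27 = 109, q_2 = 1*3 + 1 = 4.
  i=3: a_3=1, p_3 = 1*109 + 82 = 191, q_3 = 1*4 + 3 = 7.
  i=4: a_4=1, p_4 = 1*191 + 109 = 300, q_4 = 1*7 + 4 = 11.
  i=5: a_5=1, p_5 = 1*300 + 191 = 491, q_5 = 1*11 + 7 = 18.
  i=6: a_6=1, p_6 = 1*491 + 300 = 791, q_6 = 1*18 + 11 = 29.
  i=7: a_7=1, p_7 = 1*791 + 491 = 1282, q_7 = 1*29 + 18 = 47.
  i=8: a_8=1, p_8 = 1*1282 + 791 = 2073, q_8 = 1*47 + 29 = 76.
  i=9: a_9=3, p_9 = 3*2073 + 1282 = 7501, q_9 = 3*76 + 47 = 275.
Check: 7501^2 - 744*275^2 = 56265001 - 56265000 = 1, so (x, y) = (7501, 275) solves the equation, and by the theorem it is the least positive solution.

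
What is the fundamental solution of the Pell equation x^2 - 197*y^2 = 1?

First expand sqrt(197) as a continued fraction. With x_i = (sqrt(197) + m_i)/d_i and (m_0, d_0) = (0, 1): a_0 = floor(sqrt(197)) = 14, since 14^2 = 196 <= 197 < 225 = 15^2.
Iterate m_{i+1} = d_i*a_i - m_i, d_{i+1} = (197 - m_{i+1}^2)/d_i, a_{i+1} = floor((a_0 + m_{i+1})/d_{i+1}):
  m_1 = 1*14 - 0 = 14, d_1 = (197 - 14^2)/1 = 1/1 = 1, a_1 = floor((14 + 14)/1) = 28.
  m_2 = 1*28 - 14 = 14, d_2 = (197 - 14^2)/1 = 1/1 = 1: (m_2, d_2) = (m_1, d_1) = (14, 1), so from here the quotient a_1 repeats; the period length is 1.
So sqrt(197) = [14; (28)] with period length k = 1.
k is odd, so (p_{k-1}, q_{k-1}) only solves x^2 - 197y^2 = -1 and the fundamental solution of x^2 - 197y^2 = 1 is (p_{2k-1}, q_{2k-1}) = (p_1, q_1); compute convergents through index 1, running through the period twice.
Convergents (p_i = a_i*p_{i-1} + p_{i-2}, q_i = a_i*q_{i-1} + q_{i-2} with p_{-2}=0, p_{-1}=1, q_{-2}=1, q_{-1}=0):
  i=0: a_0=14, p_0 = 14*1 + 0 = 14, q_0 = 14*0 + 1 = 1.
  i=1: a_1=28, p_1 = 28*14 + 1 = 393, q_1 = 28*1 + 0 = 28.
Indeed p_0^2 - 197*q_0^2 = 196 - 197 = -1, not +1.
Check: 393^2 - 197*28^2 = 154449 - 154448 = 1, so (x, y) = (393, 28) solves the equation, and by the theorem it is the least positive solution.

(x, y) = (393, 28)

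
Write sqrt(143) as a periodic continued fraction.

[11; (1, 22)]

Write x_i = (sqrt(143) + m_i)/d_i with (m_0, d_0) = (0, 1). a_0 = floor(sqrt(143)) = 11, since 11^2 = 121 <= 143 < 144 = 12^2.
Iterate m_{i+1} = d_i*a_i - m_i, d_{i+1} = (143 - m_{i+1}^2)/d_i, a_{i+1} = floor((a_0 + m_{i+1})/d_{i+1}):
  m_1 = 1*11 - 0 = 11, d_1 = (143 - 11^2)/1 = 22/1 = 22, a_1 = floor((11 + 11)/22) = 1.
  m_2 = 22*1 - 11 = 11, d_2 = (143 - 11^2)/22 = 22/22 = 1, a_2 = floor((11 + 11)/1) = 22.
  m_3 = 1*22 - 11 = 11, d_3 = (143 - 11^2)/1 = 22/1 = 22: (m_3, d_3) = (m_1, d_1) = (11, 22), so from here the quotients repeat a_1, a_2; the period length is 2.
Hence the expansion of sqrt(143) is a_0 = 11 followed by the repeating block 1, 22 (period 2).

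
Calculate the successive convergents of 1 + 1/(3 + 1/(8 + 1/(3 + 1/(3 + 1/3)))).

1/1, 4/3, 33/25, 103/78, 342/259, 1129/855

Using the convergent recurrence p_i = a_i*p_{i-1} + p_{i-2}, q_i = a_i*q_{i-1} + q_{i-2} with p_{-2}=0, p_{-1}=1, q_{-2}=1, q_{-1}=0:
  i=0: a_0=1, p_0 = 1*1 + 0 = 1, q_0 = 1*0 + 1 = 1.
  i=1: a_1=3, p_1 = 3*1 + 1 = 4, q_1 = 3*1 + 0 = 3.
  i=2: a_2=8, p_2 = 8*4 + 1 = 33, q_2 = 8*3 + 1 = 25.
  i=3: a_3=3, p_3 = 3*33 + 4 = 103, q_3 = 3*25 + 3 = 78.
  i=4: a_4=3, p_4 = 3*103 + 33 = 342, q_4 = 3*78 + 25 = 259.
  i=5: a_5=3, p_5 = 3*342 + 103 = 1129, q_5 = 3*259 + 78 = 855.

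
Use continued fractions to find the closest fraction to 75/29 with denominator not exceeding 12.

31/12

Expand x = 75/29 as a continued fraction with the Euclidean algorithm:
  75 = 2*29 + 17, so a_0 = 2.
  29 = 1*17 + 12, so a_1 = 1.
  17 = 1*12 + 5, so a_2 = 1.
  12 = 2*5 + 2, so a_3 = 2.
  5 = 2*2 + 1, so a_4 = 2.
  2 = 2*1 + 0, so a_5 = 2.
so x = [2; 1, 1, 2, 2, 2].
Convergents (p_i = a_i*p_{i-1} + p_{i-2}, q_i = a_i*q_{i-1} + q_{i-2} with p_{-2}=0, p_{-1}=1, q_{-2}=1, q_{-1}=0), until the denominator exceeds 12:
  i=0: a_0=2, p_0 = 2*1 + 0 = 2, q_0 = 2*0 + 1 = 1.
  i=1: a_1=1, p_1 = 1*2 + 1 = 3, q_1 = 1*1 + 0 = 1.
  i=2: a_2=1, p_2 = 1*3 + 2 = 5, q_2 = 1*1 + 1 = 2.
  i=3: a_3=2, p_3 = 2*5 + 3 = 13, q_3 = 2*2 + 1 = 5.
  i=4: a_4=2, p_4 = 2*13 + 5 = 31, q_4 = 2*5 + 2 = 12.
  i=5: a_5=2, p_5 = 2*31 + 13 = 75, q_5 = 2*12 + 5 = 29.
q_5 = 29 > 12, so the last convergent with denominator <= 12 is p_4/q_4 = 31/12.
The closest fraction with denominator <= 12 is either p_4/q_4 or the intermediate fraction (k*p_4 + p_3)/(k*q_4 + q_3) with the largest k >= 1 whose denominator stays <= 12; these approach x as k grows, and every other convergent or intermediate fraction in range is farther away.
Largest k: floor((12 - q_3)/q_4) = floor((12 - 5)/12) = 0.
Since k = 0, no intermediate fraction beyond p_4/q_4 has denominator <= 12, so the convergent 31/12 is the closest (its error is |75*12 - 31*29|/(29*12) = 1/348).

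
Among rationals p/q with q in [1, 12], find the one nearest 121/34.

32/9

Expand x = 121/34 as a continued fraction with the Euclidean algorithm:
  121 = 3*34 + 19, so a_0 = 3.
  34 = 1*19 + 15, so a_1 = 1.
  19 = 1*15 + 4, so a_2 = 1.
  15 = 3*4 + 3, so a_3 = 3.
  4 = 1*3 + 1, so a_4 = 1.
  3 = 3*1 + 0, so a_5 = 3.
so x = [3; 1, 1, 3, 1, 3].
Convergents (p_i = a_i*p_{i-1} + p_{i-2}, q_i = a_i*q_{i-1} + q_{i-2} with p_{-2}=0, p_{-1}=1, q_{-2}=1, q_{-1}=0), until the denominator exceeds 12:
  i=0: a_0=3, p_0 = 3*1 + 0 = 3, q_0 = 3*0 + 1 = 1.
  i=1: a_1=1, p_1 = 1*3 + 1 = 4, q_1 = 1*1 + 0 = 1.
  i=2: a_2=1, p_2 = 1*4 + 3 = 7, q_2 = 1*1 + 1 = 2.
  i=3: a_3=3, p_3 = 3*7 + 4 = 25, q_3 = 3*2 + 1 = 7.
  i=4: a_4=1, p_4 = 1*25 + 7 = 32, q_4 = 1*7 + 2 = 9.
  i=5: a_5=3, p_5 = 3*32 + 25 = 121, q_5 = 3*9 + 7 = 34.
q_5 = 34 > 12, so the last convergent with denominator <= 12 is p_4/q_4 = 32/9.
The closest fraction with denominator <= 12 is either p_4/q_4 or the intermediate fraction (k*p_4 + p_3)/(k*q_4 + q_3) with the largest k >= 1 whose denominator stays <= 12; these approach x as k grows, and every other convergent or intermediate fraction in range is farther away.
Largest k: floor((12 - q_3)/q_4) = floor((12 - 7)/9) = 0.
Since k = 0, no intermediate fraction beyond p_4/q_4 has denominator <= 12, so the convergent 32/9 is the closest (its error is |121*9 - 32*34|/(34*9) = 1/306).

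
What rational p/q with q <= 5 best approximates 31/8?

Expand x = 31/8 as a continued fraction with the Euclidean algorithm:
  31 = 3*8 + 7, so a_0 = 3.
  8 = 1*7 + 1, so a_1 = 1.
  7 = 7*1 + 0, so a_2 = 7.
so x = [3; 1, 7].
Convergents (p_i = a_i*p_{i-1} + p_{i-2}, q_i = a_i*q_{i-1} + q_{i-2} with p_{-2}=0, p_{-1}=1, q_{-2}=1, q_{-1}=0), until the denominator exceeds 5:
  i=0: a_0=3, p_0 = 3*1 + 0 = 3, q_0 = 3*0 + 1 = 1.
  i=1: a_1=1, p_1 = 1*3 + 1 = 4, q_1 = 1*1 + 0 = 1.
  i=2: a_2=7, p_2 = 7*4 + 3 = 31, q_2 = 7*1 + 1 = 8.
q_2 = 8 > 5, so the last convergent with denominator <= 5 is p_1/q_1 = 4/1.
The closest fraction with denominator <= 5 is either p_1/q_1 or the intermediate fraction (k*p_1 + p_0)/(k*q_1 + q_0) with the largest k >= 1 whose denominator stays <= 5; these approach x as k grows, and every other convergent or intermediate fraction in range is farther away.
Largest k: floor((5 - q_0)/q_1) = floor((5 - 1)/1) = 4.
That gives (4*4 + 3)/(4*1 + 1) = 19/5.
Compare the errors: |x - 4/1| = |31*1 - 4*8|/(8*1) = 1/8, and |x - 19/5| = |31*5 - 19*8|/(8*5) = 3/40.
Cross-multiplying, 3*8 = 24 < 40 = 1*40, so 3/40 is smaller: the intermediate fraction 19/5 is closer to x than 4/1.

19/5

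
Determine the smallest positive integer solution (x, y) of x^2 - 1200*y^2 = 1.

(x, y) = (1351, 39)

First expand sqrt(1200) as a continued fraction. With x_i = (sqrt(1200) + m_i)/d_i and (m_0, d_0) = (0, 1): a_0 = floor(sqrt(1200)) = 34, since 34^2 = 1156 <= 1200 < 1225 = 35^2.
Iterate m_{i+1} = d_i*a_i - m_i, d_{i+1} = (1200 - m_{i+1}^2)/d_i, a_{i+1} = floor((a_0 + m_{i+1})/d_{i+1}):
  m_1 = 1*34 - 0 = 34, d_1 = (1200 - 34^2)/1 = 44/1 = 44, a_1 = floor((34 + 34)/44) = 1.
  m_2 = 44*1 - 34 = 10, d_2 = (1200 - 10^2)/44 = 1100/44 = 25, a_2 = floor((34 + 10)/25) = 1.
  m_3 = 25*1 - 10 = 15, d_3 = (1200 - 15^2)/25 = 975/25 = 39, a_3 = floor((34 + 15)/39) = 1.
  m_4 = 39*1 - 15 = 24, d_4 = (1200 - 24^2)/39 = 624/39 = 16, a_4 = floor((34 + 24)/16) = 3.
  m_5 = 16*3 - 24 = 24, d_5 = (1200 - 24^2)/16 = 624/16 = 39, a_5 = floor((34 + 24)/39) = 1.
  m_6 = 39*1 - 24 = 15, d_6 = (1200 - 15^2)/39 = 975/39 = 25, a_6 = floor((34 + 15)/25) = 1.
  m_7 = 25*1 - 15 = 10, d_7 = (1200 - 10^2)/25 = 1100/25 = 44, a_7 = floor((34 + 10)/44) = 1.
  m_8 = 44*1 - 10 = 34, d_8 = (1200 - 34^2)/44 = 44/44 = 1, a_8 = floor((34 + 34)/1) = 68.
  m_9 = 1*68 - 34 = 34, d_9 = (1200 - 34^2)/1 = 44/1 = 44: (m_9, d_9) = (m_1, d_1) = (34, 44), so from here the quotients repeat a_1, ..., a_8; the period length is 8.
So sqrt(1200) = [34; (1, 1, 1, 3, 1, 1, 1, 68)] with period length k = 8.
k is even, so the fundamental solution of x^2 - 1200y^2 = 1 is (p_{k-1}, q_{k-1}) = (p_7, q_7); compute convergents through index 7.
Convergents (p_i = a_i*p_{i-1} + p_{i-2}, q_i = a_i*q_{i-1} + q_{i-2} with p_{-2}=0, p_{-1}=1, q_{-2}=1, q_{-1}=0):
  i=0: a_0=34, p_0 = 34*1 + 0 = 34, q_0 = 34*0 + 1 = 1.
  i=1: a_1=1, p_1 = 1*34 + 1 = 35, q_1 = 1*1 + 0 = 1.
  i=2: a_2=1, p_2 = 1*35 + 34 = 69, q_2 = 1*1 + 1 = 2.
  i=3: a_3=1, p_3 = 1*69 + 35 = 104, q_3 = 1*2 + 1 = 3.
  i=4: a_4=3, p_4 = 3*104 + 69 = 381, q_4 = 3*3 + 2 = 11.
  i=5: a_5=1, p_5 = 1*381 + 104 = 485, q_5 = 1*11 + 3 = 14.
  i=6: a_6=1, p_6 = 1*485 + 381 = 866, q_6 = 1*14 + 11 = 25.
  i=7: a_7=1, p_7 = 1*866 + 485 = 1351, q_7 = 1*25 + 14 = 39.
Check: 1351^2 - 1200*39^2 = 1825201 - 1825200 = 1, so (x, y) = (1351, 39) solves the equation, and by the theorem it is the least positive solution.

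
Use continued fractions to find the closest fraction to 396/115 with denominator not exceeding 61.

Expand x = 396/115 as a continued fraction with the Euclidean algorithm:
  396 = 3*115 + 51, so a_0 = 3.
  115 = 2*51 + 13, so a_1 = 2.
  51 = 3*13 + 12, so a_2 = 3.
  13 = 1*12 + 1, so a_3 = 1.
  12 = 12*1 + 0, so a_4 = 12.
so x = [3; 2, 3, 1, 12].
Convergents (p_i = a_i*p_{i-1} + p_{i-2}, q_i = a_i*q_{i-1} + q_{i-2} with p_{-2}=0, p_{-1}=1, q_{-2}=1, q_{-1}=0), until the denominator exceeds 61:
  i=0: a_0=3, p_0 = 3*1 + 0 = 3, q_0 = 3*0 + 1 = 1.
  i=1: a_1=2, p_1 = 2*3 + 1 = 7, q_1 = 2*1 + 0 = 2.
  i=2: a_2=3, p_2 = 3*7 + 3 = 24, q_2 = 3*2 + 1 = 7.
  i=3: a_3=1, p_3 = 1*24 + 7 = 31, q_3 = 1*7 + 2 = 9.
  i=4: a_4=12, p_4 = 12*31 + 24 = 396, q_4 = 12*9 + 7 = 115.
q_4 = 115 > 61, so the last convergent with denominator <= 61 is p_3/q_3 = 31/9.
The closest fraction with denominator <= 61 is either p_3/q_3 or the intermediate fraction (k*p_3 + p_2)/(k*q_3 + q_2) with the largest k >= 1 whose denominator stays <= 61; these approach x as k grows, and every other convergent or intermediate fraction in range is farther away.
Largest k: floor((61 - q_2)/q_3) = floor((61 - 7)/9) = 6.
That gives (6*31 + 24)/(6*9 + 7) = 210/61.
Compare the errors: |x - 31/9| = |396*9 - 31*115|/(115*9) = 1/1035, and |x - 210/61| = |396*61 - 210*115|/(115*61) = 6/7015.
Cross-multiplying, 6*1035 = 6210 < 7015 = 1*7015, so 6/7015 is smaller: the intermediate fraction 210/61 is closer to x than 31/9.

210/61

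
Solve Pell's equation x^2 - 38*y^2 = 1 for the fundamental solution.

First expand sqrt(38) as a continued fraction. With x_i = (sqrt(38) + m_i)/d_i and (m_0, d_0) = (0, 1): a_0 = floor(sqrt(38)) = 6, since 6^2 = 36 <= 38 < 49 = 7^2.
Iterate m_{i+1} = d_i*a_i - m_i, d_{i+1} = (38 - m_{i+1}^2)/d_i, a_{i+1} = floor((a_0 + m_{i+1})/d_{i+1}):
  m_1 = 1*6 - 0 = 6, d_1 = (38 - 6^2)/1 = 2/1 = 2, a_1 = floor((6 + 6)/2) = 6.
  m_2 = 2*6 - 6 = 6, d_2 = (38 - 6^2)/2 = 2/2 = 1, a_2 = floor((6 + 6)/1) = 12.
  m_3 = 1*12 - 6 = 6, d_3 = (38 - 6^2)/1 = 2/1 = 2: (m_3, d_3) = (m_1, d_1) = (6, 2), so from here the quotients repeat a_1, a_2; the period length is 2.
So sqrt(38) = [6; (6, 12)] with period length k = 2.
k is even, so the fundamental solution of x^2 - 38y^2 = 1 is (p_{k-1}, q_{k-1}) = (p_1, q_1); compute convergents through index 1.
Convergents (p_i = a_i*p_{i-1} + p_{i-2}, q_i = a_i*q_{i-1} + q_{i-2} with p_{-2}=0, p_{-1}=1, q_{-2}=1, q_{-1}=0):
  i=0: a_0=6, p_0 = 6*1 + 0 = 6, q_0 = 6*0 + 1 = 1.
  i=1: a_1=6, p_1 = 6*6 + 1 = 37, q_1 = 6*1 + 0 = 6.
Check: 37^2 - 38*6^2 = 1369 - 1368 = 1, so (x, y) = (37, 6) solves the equation, and by the theorem it is the least positive solution.

(x, y) = (37, 6)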